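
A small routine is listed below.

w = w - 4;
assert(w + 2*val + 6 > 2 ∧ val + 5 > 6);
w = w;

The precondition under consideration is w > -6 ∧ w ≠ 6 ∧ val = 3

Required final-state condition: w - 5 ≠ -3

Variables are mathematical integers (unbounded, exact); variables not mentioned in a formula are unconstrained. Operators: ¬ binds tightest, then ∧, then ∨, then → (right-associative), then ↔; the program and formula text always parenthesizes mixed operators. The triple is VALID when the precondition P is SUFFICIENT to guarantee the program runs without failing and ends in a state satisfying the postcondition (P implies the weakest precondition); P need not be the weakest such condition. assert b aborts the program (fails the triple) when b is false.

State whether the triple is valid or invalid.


Working backward. After the program, the postcondition w - 5 ≠ -3 must hold; in canonical form it is w ≠ 2.
Before w := w: w ≠ 2
Before assert w + 2*val + 6 > 2 ∧ val + 5 > 6: 2*val + w > -4 ∧ val > 1 ∧ w ≠ 2
Before w := w - 4: 2*val + w > 0 ∧ val > 1 ∧ w ≠ 6
The weakest precondition is 2*val + w > 0 ∧ val > 1 ∧ w ≠ 6.
Check whether w > -6 ∧ w ≠ 6 ∧ val = 3 implies it.
Every state satisfying the precondition satisfies the weakest precondition: the implication holds.
Answer: valid


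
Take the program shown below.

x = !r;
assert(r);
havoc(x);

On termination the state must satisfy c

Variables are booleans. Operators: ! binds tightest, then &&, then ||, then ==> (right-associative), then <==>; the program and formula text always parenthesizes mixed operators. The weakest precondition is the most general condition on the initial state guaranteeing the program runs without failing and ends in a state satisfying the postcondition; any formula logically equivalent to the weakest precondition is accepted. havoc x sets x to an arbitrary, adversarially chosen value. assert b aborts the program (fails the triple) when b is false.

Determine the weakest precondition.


Working backward. After the program, c must hold.
Before havoc x: c
Before assert r: r && c
Before x := !r: r && c
Answer: WP = r && c


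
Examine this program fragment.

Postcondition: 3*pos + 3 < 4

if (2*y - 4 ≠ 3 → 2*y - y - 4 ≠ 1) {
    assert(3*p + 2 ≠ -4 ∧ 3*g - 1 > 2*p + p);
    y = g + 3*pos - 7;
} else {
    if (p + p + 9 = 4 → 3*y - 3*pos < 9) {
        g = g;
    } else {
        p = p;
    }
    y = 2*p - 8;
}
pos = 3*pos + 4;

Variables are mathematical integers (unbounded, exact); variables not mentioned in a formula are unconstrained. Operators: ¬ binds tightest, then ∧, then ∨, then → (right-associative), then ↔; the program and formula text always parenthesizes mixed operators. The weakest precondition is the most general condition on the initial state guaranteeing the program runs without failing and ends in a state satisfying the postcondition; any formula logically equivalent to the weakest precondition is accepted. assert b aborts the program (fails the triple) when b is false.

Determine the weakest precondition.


Working backward. After the program, the postcondition 3*pos + 3 < 4 must hold; in canonical form it is 3*pos < 1.
Before pos := 3*pos + 4: 9*pos < -11
Then branch requires 3*p ≠ -6 ∧ 3*g > 3*p + 1 ∧ 9*pos < -11; else branch requires ((2*p = -5 → 3*y < 3*pos + 9) → 9*pos < -11) ∧ ((¬(2*p = -5 → 3*y < 3*pos + 9)) → 9*pos < -11).
Before the if: ((2*y ≠ 7 → y ≠ 5) → (3*p ≠ -6 ∧ 3*g > 3*p + 1 ∧ 9*pos < -11)) ∧ ((¬(2*y ≠ 7 → y ≠ 5)) → (((2*p = -5 → 3*y < 3*pos + 9) → 9*pos < -11) ∧ ((¬(2*p = -5 → 3*y < 3*pos + 9)) → 9*pos < -11)))
Answer: WP = ((2*y ≠ 7 → y ≠ 5) → (3*p ≠ -6 ∧ 3*g > 3*p + 1 ∧ 9*pos < -11)) ∧ ((¬(2*y ≠ 7 → y ≠ 5)) → (((2*p = -5 → 3*y < 3*pos + 9) → 9*pos < -11) ∧ ((¬(2*p = -5 → 3*y < 3*pos + 9)) → 9*pos < -11)))


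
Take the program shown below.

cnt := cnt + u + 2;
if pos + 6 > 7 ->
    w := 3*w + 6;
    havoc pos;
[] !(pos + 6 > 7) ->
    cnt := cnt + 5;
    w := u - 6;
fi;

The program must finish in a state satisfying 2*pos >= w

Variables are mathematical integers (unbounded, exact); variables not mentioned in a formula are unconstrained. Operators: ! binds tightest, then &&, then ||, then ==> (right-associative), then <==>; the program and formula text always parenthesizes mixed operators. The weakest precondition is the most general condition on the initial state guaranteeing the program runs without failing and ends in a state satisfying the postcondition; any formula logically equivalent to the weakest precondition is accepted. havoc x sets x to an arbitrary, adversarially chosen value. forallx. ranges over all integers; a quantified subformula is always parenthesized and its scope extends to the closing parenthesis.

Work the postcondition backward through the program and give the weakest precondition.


Working backward. After the program, 2*pos >= w must hold.
Then branch requires forall pos_1. 2*pos_1 >= 3*w + 6; else branch requires 2*pos >= u - 6.
Before the if: (pos > 1 ==> (forall pos_1. 2*pos_1 >= 3*w + 6)) && ((!(pos > 1)) ==> 2*pos >= u - 6)
Before cnt := cnt + u + 2: (pos > 1 ==> (forall pos_1. 2*pos_1 >= 3*w + 6)) && ((!(pos > 1)) ==> 2*pos >= u - 6)
Answer: WP = (pos > 1 ==> (forall pos_1. 2*pos_1 >= 3*w + 6)) && ((!(pos > 1)) ==> 2*pos >= u - 6)


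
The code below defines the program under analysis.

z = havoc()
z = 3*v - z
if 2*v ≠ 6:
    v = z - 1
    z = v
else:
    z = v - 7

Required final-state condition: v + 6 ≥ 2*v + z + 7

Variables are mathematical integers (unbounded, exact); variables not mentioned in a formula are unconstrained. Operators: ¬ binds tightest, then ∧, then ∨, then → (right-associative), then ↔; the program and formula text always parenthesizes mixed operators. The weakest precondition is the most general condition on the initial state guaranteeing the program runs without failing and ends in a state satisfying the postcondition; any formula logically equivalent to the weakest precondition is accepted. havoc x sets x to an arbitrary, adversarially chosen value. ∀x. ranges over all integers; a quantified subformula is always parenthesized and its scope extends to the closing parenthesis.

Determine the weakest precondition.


Working backward. After the program, the postcondition v + 6 ≥ 2*v + z + 7 must hold; in canonical form it is v + z ≤ -1.
Then branch requires 2*z ≤ 1; else branch requires 2*v ≤ 6.
Before the if: (2*v ≠ 6 → 2*z ≤ 1) ∧ ((¬(2*v ≠ 6)) → 2*v ≤ 6)
Before z := 3*v - z: (2*v ≠ 6 → 6*v ≤ 2*z + 1) ∧ ((¬(2*v ≠ 6)) → 2*v ≤ 6)
Before havoc z: ∀z_1. ((2*v ≠ 6 → 6*v ≤ 2*z_1 + 1) ∧ ((¬(2*v ≠ 6)) → 2*v ≤ 6))
Answer: WP = ∀z_1. ((2*v ≠ 6 → 6*v ≤ 2*z_1 + 1) ∧ ((¬(2*v ≠ 6)) → 2*v ≤ 6))


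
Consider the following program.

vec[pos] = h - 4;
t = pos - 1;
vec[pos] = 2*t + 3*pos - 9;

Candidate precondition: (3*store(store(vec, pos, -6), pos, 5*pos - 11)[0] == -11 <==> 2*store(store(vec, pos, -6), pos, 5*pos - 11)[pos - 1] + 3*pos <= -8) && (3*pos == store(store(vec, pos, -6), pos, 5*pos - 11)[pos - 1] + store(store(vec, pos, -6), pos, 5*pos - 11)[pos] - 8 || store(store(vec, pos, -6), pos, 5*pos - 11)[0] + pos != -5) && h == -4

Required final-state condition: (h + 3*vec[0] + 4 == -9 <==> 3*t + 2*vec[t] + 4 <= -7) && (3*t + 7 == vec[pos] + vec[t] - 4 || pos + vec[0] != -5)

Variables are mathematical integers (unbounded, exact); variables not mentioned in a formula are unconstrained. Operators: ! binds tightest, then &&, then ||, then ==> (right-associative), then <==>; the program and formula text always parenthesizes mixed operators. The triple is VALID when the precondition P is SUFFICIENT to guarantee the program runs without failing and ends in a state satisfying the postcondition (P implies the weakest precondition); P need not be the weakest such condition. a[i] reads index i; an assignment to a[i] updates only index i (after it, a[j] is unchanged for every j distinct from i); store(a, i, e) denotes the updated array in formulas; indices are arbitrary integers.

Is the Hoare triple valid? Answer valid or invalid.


Working backward. After the program, the postcondition (h + 3*vec[0] + 4 == -9 <==> 3*t + 2*vec[t] + 4 <= -7) && (3*t + 7 == vec[pos] + vec[t] - 4 || pos + vec[0] != -5) must hold; in canonical form it is (3*vec[0] + h == -13 <==> 2*vec[t] + 3*t <= -11) && (3*t == vec[pos] + vec[t] - 11 || vec[0] + pos != -5).
Before vec[pos] := 2*t + 3*pos - 9: (3*store(vec, pos, 3*pos + 2*t - 9)[0] + h == -13 <==> 2*store(vec, pos, 3*pos + 2*t - 9)[t] + 3*t <= -11) && (3*t == store(vec, pos, 3*pos + 2*t - 9)[pos] + store(vec, pos, 3*pos + 2*t - 9)[t] - 11 || store(vec, pos, 3*pos + 2*t - 9)[0] + pos != -5)
Before t := pos - 1: (3*store(vec, pos, 5*pos - 11)[0] + h == -13 <==> 2*store(vec, pos, 5*pos - 11)[pos - 1] + 3*pos <= -8) && (3*pos == store(vec, pos, 5*pos - 11)[pos - 1] + store(vec, pos, 5*pos - 11)[pos] - 8 || store(vec, pos, 5*pos - 11)[0] + pos != -5)
Before vec[pos] := h - 4: (3*store(store(vec, pos, h - 4), pos, 5*pos - 11)[0] + h == -13 <==> 2*store(store(vec, pos, h - 4), pos, 5*pos - 11)[pos - 1] + 3*pos <= -8) && (3*pos == store(store(vec, pos, h - 4), pos, 5*pos - 11)[pos - 1] + store(store(vec, pos, h - 4), pos, 5*pos - 11)[pos] - 8 || store(store(vec, pos, h - 4), pos, 5*pos - 11)[0] + pos != -5)
The weakest precondition is (3*store(store(vec, pos, h - 4), pos, 5*pos - 11)[0] + h == -13 <==> 2*store(store(vec, pos, h - 4), pos, 5*pos - 11)[pos - 1] + 3*pos <= -8) && (3*pos == store(store(vec, pos, h - 4), pos, 5*pos - 11)[pos - 1] + store(store(vec, pos, h - 4), pos, 5*pos - 11)[pos] - 8 || store(store(vec, pos, h - 4), pos, 5*pos - 11)[0] + pos != -5).
Check whether (3*store(store(vec, pos, -6), pos, 5*pos - 11)[0] == -11 <==> 2*store(store(vec, pos, -6), pos, 5*pos - 11)[pos - 1] + 3*pos <= -8) && (3*pos == store(store(vec, pos, -6), pos, 5*pos - 11)[pos - 1] + store(store(vec, pos, -6), pos, 5*pos - 11)[pos] - 8 || store(store(vec, pos, -6), pos, 5*pos - 11)[0] + pos != -5) && h == -4 implies it.
Countermodel: at the initial state h = -4, pos = -30433, vec = {[-30434] = 45646, [-30433] = 2, [0] = -3, elsewhere 2}, the precondition holds but the weakest precondition fails.
Answer: invalid


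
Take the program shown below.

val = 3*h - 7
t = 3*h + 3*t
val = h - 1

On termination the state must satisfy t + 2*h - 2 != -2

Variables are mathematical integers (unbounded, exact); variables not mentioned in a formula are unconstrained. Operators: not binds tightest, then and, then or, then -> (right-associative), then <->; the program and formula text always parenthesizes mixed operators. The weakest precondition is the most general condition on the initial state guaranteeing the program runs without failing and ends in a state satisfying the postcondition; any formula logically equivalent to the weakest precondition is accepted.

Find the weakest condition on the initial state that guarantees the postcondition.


Working backward. After the program, the postcondition t + 2*h - 2 != -2 must hold; in canonical form it is 2*h + t != 0.
Before val := h - 1: 2*h + t != 0
Before t := 3*h + 3*t: 5*h + 3*t != 0
Before val := 3*h - 7: 5*h + 3*t != 0
Answer: WP = 5*h + 3*t != 0


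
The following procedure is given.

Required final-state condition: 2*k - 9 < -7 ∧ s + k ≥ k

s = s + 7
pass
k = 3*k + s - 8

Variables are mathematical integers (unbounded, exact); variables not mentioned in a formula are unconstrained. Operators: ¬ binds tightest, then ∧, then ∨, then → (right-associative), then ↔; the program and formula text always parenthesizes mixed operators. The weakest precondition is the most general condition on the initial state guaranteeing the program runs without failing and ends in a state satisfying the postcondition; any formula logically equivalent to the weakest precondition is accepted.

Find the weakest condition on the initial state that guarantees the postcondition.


Working backward. After the program, the postcondition 2*k - 9 < -7 ∧ s + k ≥ k must hold; in canonical form it is 2*k < 2 ∧ s ≥ 0.
Before k := 3*k + s - 8: 6*k + 2*s < 18 ∧ s ≥ 0
Before skip: 6*k + 2*s < 18 ∧ s ≥ 0
Before s := s + 7: 6*k + 2*s < 4 ∧ s ≥ -7
Answer: WP = 6*k + 2*s < 4 ∧ s ≥ -7


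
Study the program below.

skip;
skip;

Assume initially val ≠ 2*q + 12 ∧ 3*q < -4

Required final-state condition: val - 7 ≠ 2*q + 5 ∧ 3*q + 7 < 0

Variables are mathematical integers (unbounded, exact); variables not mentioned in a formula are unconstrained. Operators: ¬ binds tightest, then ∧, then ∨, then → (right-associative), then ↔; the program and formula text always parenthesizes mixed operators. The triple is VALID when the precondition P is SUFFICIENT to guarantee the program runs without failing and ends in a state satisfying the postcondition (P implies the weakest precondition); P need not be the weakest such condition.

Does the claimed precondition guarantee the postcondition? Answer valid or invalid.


Working backward. After the program, the postcondition val - 7 ≠ 2*q + 5 ∧ 3*q + 7 < 0 must hold; in canonical form it is val ≠ 2*q + 12 ∧ 3*q < -7.
Before skip: val ≠ 2*q + 12 ∧ 3*q < -7
Before skip: val ≠ 2*q + 12 ∧ 3*q < -7
The weakest precondition is val ≠ 2*q + 12 ∧ 3*q < -7.
Check whether val ≠ 2*q + 12 ∧ 3*q < -4 implies it.
Countermodel: at the initial state q = -2, val = 9, the precondition holds but the weakest precondition fails.
Answer: invalid


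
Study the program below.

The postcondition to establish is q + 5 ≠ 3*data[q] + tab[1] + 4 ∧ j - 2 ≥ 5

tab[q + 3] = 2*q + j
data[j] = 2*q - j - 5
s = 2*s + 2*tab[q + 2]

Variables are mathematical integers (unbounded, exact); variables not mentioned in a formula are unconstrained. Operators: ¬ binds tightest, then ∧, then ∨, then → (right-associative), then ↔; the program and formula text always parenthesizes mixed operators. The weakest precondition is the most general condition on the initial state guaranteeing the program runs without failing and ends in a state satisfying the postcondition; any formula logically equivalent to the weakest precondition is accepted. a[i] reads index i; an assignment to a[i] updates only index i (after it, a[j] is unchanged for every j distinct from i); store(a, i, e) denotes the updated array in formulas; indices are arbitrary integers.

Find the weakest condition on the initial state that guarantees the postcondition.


Working backward. After the program, the postcondition q + 5 ≠ 3*data[q] + tab[1] + 4 ∧ j - 2 ≥ 5 must hold; in canonical form it is q ≠ 3*data[q] + tab[1] - 1 ∧ j ≥ 7.
Before s := 2*s + 2*tab[q + 2]: q ≠ 3*data[q] + tab[1] - 1 ∧ j ≥ 7
Before data[j] := 2*q - j - 5: q ≠ tab[1] + 3*store(data, j, -j + 2*q - 5)[q] - 1 ∧ j ≥ 7
Before tab[q + 3] := 2*q + j: q ≠ 3*store(data, j, -j + 2*q - 5)[q] + store(tab, q + 3, j + 2*q)[1] - 1 ∧ j ≥ 7
Answer: WP = q ≠ 3*store(data, j, -j + 2*q - 5)[q] + store(tab, q + 3, j + 2*q)[1] - 1 ∧ j ≥ 7


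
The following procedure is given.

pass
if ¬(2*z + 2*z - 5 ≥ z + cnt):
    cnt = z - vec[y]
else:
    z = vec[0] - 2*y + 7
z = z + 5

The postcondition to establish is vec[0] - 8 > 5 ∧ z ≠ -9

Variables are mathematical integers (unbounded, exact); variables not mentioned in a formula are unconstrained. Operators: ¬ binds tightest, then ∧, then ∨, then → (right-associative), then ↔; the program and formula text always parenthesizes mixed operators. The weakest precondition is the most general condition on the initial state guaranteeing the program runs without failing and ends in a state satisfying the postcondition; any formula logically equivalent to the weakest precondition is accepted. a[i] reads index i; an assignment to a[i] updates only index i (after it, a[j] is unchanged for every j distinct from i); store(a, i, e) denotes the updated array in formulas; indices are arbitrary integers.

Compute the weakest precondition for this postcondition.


Working backward. After the program, the postcondition vec[0] - 8 > 5 ∧ z ≠ -9 must hold; in canonical form it is vec[0] > 13 ∧ z ≠ -9.
Before z := z + 5: vec[0] > 13 ∧ z ≠ -14
Then branch requires vec[0] > 13 ∧ z ≠ -14; else branch requires vec[0] > 13 ∧ vec[0] ≠ 2*y - 21.
Before the if: ((¬(3*z ≥ cnt + 5)) → (vec[0] > 13 ∧ z ≠ -14)) ∧ (3*z ≥ cnt + 5 → (vec[0] > 13 ∧ vec[0] ≠ 2*y - 21))
Before skip: ((¬(3*z ≥ cnt + 5)) → (vec[0] > 13 ∧ z ≠ -14)) ∧ (3*z ≥ cnt + 5 → (vec[0] > 13 ∧ vec[0] ≠ 2*y - 21))
Answer: WP = ((¬(3*z ≥ cnt + 5)) → (vec[0] > 13 ∧ z ≠ -14)) ∧ (3*z ≥ cnt + 5 → (vec[0] > 13 ∧ vec[0] ≠ 2*y - 21))


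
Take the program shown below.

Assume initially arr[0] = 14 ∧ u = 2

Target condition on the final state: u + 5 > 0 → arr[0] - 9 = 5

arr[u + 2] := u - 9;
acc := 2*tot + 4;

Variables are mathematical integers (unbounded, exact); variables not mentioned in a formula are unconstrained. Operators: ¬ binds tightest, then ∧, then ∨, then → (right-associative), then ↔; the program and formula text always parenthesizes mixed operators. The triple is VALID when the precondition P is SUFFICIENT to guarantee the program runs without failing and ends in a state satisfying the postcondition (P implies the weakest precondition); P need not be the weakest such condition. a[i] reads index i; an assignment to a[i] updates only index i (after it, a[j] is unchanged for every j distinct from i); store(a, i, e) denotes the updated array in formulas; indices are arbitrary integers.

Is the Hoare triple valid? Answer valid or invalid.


Working backward. After the program, the postcondition u + 5 > 0 → arr[0] - 9 = 5 must hold; in canonical form it is u > -5 → arr[0] = 14.
Before acc := 2*tot + 4: u > -5 → arr[0] = 14
Before arr[u + 2] := u - 9: u > -5 → store(arr, u + 2, u - 9)[0] = 14
The weakest precondition is u > -5 → store(arr, u + 2, u - 9)[0] = 14.
Check whether arr[0] = 14 ∧ u = 2 implies it.
Every state satisfying the precondition satisfies the weakest precondition: the implication holds.
Answer: valid


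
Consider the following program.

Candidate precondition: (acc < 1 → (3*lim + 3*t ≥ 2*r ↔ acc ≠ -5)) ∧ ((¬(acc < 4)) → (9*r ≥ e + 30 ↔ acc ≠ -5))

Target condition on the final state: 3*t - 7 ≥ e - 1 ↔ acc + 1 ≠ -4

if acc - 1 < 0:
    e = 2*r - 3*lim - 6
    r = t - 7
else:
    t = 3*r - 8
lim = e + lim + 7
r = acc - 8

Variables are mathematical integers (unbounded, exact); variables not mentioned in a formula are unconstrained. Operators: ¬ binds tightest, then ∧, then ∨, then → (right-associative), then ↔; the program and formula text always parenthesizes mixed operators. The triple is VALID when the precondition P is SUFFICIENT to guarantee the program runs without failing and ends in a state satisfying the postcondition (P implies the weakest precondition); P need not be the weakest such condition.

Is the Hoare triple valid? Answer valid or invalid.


Working backward. After the program, the postcondition 3*t - 7 ≥ e - 1 ↔ acc + 1 ≠ -4 must hold; in canonical form it is 3*t ≥ e + 6 ↔ acc ≠ -5.
Before r := acc - 8: 3*t ≥ e + 6 ↔ acc ≠ -5
Before lim := e + lim + 7: 3*t ≥ e + 6 ↔ acc ≠ -5
Then branch requires 3*lim + 3*t ≥ 2*r ↔ acc ≠ -5; else branch requires 9*r ≥ e + 30 ↔ acc ≠ -5.
Before the if: (acc < 1 → (3*lim + 3*t ≥ 2*r ↔ acc ≠ -5)) ∧ ((¬(acc < 1)) → (9*r ≥ e + 30 ↔ acc ≠ -5))
The weakest precondition is (acc < 1 → (3*lim + 3*t ≥ 2*r ↔ acc ≠ -5)) ∧ ((¬(acc < 1)) → (9*r ≥ e + 30 ↔ acc ≠ -5)).
Check whether (acc < 1 → (3*lim + 3*t ≥ 2*r ↔ acc ≠ -5)) ∧ ((¬(acc < 4)) → (9*r ≥ e + 30 ↔ acc ≠ -5)) implies it.
Countermodel: at the initial state acc = 1, e = -29, lim = 0, r = 0, t = 0, the precondition holds but the weakest precondition fails.
Answer: invalid


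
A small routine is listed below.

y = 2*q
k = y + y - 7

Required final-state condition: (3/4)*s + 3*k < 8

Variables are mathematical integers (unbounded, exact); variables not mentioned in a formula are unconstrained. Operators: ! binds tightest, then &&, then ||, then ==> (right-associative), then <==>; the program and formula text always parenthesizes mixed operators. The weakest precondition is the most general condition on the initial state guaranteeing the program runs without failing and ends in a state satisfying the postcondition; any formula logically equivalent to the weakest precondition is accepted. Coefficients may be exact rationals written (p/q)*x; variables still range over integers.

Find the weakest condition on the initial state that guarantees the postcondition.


Working backward. After the program, the postcondition (3/4)*s + 3*k < 8 must hold; in canonical form it is 3*k + (3/4)*s < 8.
Before k := y + y - 7: (3/4)*s + 6*y < 29
Before y := 2*q: 12*q + (3/4)*s < 29
Answer: WP = 12*q + (3/4)*s < 29


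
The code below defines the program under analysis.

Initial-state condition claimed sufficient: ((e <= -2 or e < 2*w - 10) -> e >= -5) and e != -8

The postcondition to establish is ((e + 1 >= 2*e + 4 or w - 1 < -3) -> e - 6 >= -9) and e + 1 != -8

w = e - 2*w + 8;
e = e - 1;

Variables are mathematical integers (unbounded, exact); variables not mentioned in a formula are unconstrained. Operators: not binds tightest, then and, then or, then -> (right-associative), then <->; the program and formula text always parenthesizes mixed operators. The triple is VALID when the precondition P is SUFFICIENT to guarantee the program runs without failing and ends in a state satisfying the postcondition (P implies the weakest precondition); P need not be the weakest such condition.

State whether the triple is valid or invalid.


Working backward. After the program, the postcondition ((e + 1 >= 2*e + 4 or w - 1 < -3) -> e - 6 >= -9) and e + 1 != -8 must hold; in canonical form it is ((e <= -3 or w < -2) -> e >= -3) and e != -9.
Before e := e - 1: ((e <= -2 or w < -2) -> e >= -2) and e != -8
Before w := e - 2*w + 8: ((e <= -2 or e < 2*w - 10) -> e >= -2) and e != -8
The weakest precondition is ((e <= -2 or e < 2*w - 10) -> e >= -2) and e != -8.
Check whether ((e <= -2 or e < 2*w - 10) -> e >= -5) and e != -8 implies it.
Countermodel: at the initial state e = -5, w = 3, the precondition holds but the weakest precondition fails.
Answer: invalid


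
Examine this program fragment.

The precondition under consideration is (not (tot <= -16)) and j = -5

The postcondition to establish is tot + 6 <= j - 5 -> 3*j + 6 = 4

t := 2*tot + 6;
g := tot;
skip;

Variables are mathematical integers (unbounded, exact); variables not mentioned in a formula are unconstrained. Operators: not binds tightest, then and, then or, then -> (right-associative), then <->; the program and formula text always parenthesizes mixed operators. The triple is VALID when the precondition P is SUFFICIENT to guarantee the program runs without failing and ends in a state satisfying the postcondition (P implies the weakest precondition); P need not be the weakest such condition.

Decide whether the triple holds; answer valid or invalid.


Working backward. After the program, the postcondition tot + 6 <= j - 5 -> 3*j + 6 = 4 must hold; in canonical form it is tot <= j - 11 -> 3*j = -2.
Before skip: tot <= j - 11 -> 3*j = -2
Before g := tot: tot <= j - 11 -> 3*j = -2
Before t := 2*tot + 6: tot <= j - 11 -> 3*j = -2
The weakest precondition is tot <= j - 11 -> 3*j = -2.
Check whether (not (tot <= -16)) and j = -5 implies it.
Every state satisfying the precondition satisfies the weakest precondition: the implication holds.
Answer: valid


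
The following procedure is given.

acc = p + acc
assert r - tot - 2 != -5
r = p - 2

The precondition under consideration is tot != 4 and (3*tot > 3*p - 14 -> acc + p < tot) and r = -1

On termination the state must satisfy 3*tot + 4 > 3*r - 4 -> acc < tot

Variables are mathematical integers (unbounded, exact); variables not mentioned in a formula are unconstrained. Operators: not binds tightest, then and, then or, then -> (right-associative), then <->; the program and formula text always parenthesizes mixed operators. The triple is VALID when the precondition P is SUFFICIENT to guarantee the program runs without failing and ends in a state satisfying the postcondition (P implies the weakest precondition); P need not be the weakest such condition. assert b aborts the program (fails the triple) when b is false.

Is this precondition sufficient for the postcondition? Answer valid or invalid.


Working backward. After the program, the postcondition 3*tot + 4 > 3*r - 4 -> acc < tot must hold; in canonical form it is 3*tot > 3*r - 8 -> acc < tot.
Before r := p - 2: 3*tot > 3*p - 14 -> acc < tot
Before assert r - tot - 2 != -5: r != tot - 3 and (3*tot > 3*p - 14 -> acc < tot)
Before acc := p + acc: r != tot - 3 and (3*tot > 3*p - 14 -> acc + p < tot)
The weakest precondition is r != tot - 3 and (3*tot > 3*p - 14 -> acc + p < tot).
Check whether tot != 4 and (3*tot > 3*p - 14 -> acc + p < tot) and r = -1 implies it.
Countermodel: at the initial state acc = -5, p = 7, r = -1, tot = 2, the precondition holds but the weakest precondition fails.
Answer: invalid


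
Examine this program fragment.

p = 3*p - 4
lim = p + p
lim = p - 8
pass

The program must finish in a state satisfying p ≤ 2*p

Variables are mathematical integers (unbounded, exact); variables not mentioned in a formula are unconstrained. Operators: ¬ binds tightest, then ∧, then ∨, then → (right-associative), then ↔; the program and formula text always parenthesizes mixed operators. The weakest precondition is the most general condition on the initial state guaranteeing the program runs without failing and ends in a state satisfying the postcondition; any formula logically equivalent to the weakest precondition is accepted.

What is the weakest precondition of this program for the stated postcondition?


Working backward. After the program, the postcondition p ≤ 2*p must hold; in canonical form it is p ≥ 0.
Before skip: p ≥ 0
Before lim := p - 8: p ≥ 0
Before lim := p + p: p ≥ 0
Before p := 3*p - 4: 3*p ≥ 4
Answer: WP = 3*p ≥ 4


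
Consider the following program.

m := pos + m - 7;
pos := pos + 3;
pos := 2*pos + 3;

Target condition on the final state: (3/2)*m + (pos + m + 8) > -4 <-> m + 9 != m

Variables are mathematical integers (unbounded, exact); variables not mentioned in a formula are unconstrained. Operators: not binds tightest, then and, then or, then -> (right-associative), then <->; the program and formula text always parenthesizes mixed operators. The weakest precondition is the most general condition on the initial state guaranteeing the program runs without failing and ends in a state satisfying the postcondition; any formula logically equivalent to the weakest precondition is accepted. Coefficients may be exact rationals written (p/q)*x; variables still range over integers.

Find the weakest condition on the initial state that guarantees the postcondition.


Working backward. After the program, the postcondition (3/2)*m + (pos + m + 8) > -4 <-> m + 9 != m must hold; in canonical form it is (5/2)*m + pos > -12.
Before pos := 2*pos + 3: (5/2)*m + 2*pos > -15
Before pos := pos + 3: (5/2)*m + 2*pos > -21
Before m := pos + m - 7: (5/2)*m + (9/2)*pos > -7/2
Answer: WP = (5/2)*m + (9/2)*pos > -7/2


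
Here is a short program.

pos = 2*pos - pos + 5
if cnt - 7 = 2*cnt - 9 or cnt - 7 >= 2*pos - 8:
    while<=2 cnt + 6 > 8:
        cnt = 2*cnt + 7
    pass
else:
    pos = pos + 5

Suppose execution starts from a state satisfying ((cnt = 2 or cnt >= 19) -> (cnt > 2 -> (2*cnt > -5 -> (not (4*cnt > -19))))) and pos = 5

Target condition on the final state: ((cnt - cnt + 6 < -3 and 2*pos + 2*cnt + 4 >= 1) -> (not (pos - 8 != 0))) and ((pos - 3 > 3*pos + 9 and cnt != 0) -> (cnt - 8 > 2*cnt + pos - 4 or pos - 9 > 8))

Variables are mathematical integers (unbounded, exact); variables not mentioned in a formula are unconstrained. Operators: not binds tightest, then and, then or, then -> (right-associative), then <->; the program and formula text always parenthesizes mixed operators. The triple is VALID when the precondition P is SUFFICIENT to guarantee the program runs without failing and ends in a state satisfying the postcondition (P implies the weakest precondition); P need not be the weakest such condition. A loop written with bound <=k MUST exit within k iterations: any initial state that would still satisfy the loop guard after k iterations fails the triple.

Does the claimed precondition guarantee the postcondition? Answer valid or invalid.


Working backward. After the program, the postcondition ((cnt - cnt + 6 < -3 and 2*pos + 2*cnt + 4 >= 1) -> (not (pos - 8 != 0))) and ((pos - 3 > 3*pos + 9 and cnt != 0) -> (cnt - 8 > 2*cnt + pos - 4 or pos - 9 > 8)) must hold; in canonical form it is (2*pos < -12 and cnt != 0) -> (cnt + pos < -4 or pos > 17).
Then branch requires (cnt > 2 -> ((2*cnt > -5 -> ((not (4*cnt > -19)) and ((2*pos < -12 and 4*cnt != -21) -> (4*cnt + pos < -25 or pos > 17)))) and ((not (2*cnt > -5)) -> ((2*pos < -12 and 2*cnt != -7) -> (2*cnt + pos < -11 or pos > 17))))) and ((not (cnt > 2)) -> ((2*pos < -12 and cnt != 0) -> (cnt + pos < -4 or pos > 17))); else branch requires (2*pos < -22 and cnt != 0) -> (cnt + pos < -9 or pos > 12).
Before the if: ((cnt = 2 or cnt >= 2*pos - 1) -> ((cnt > 2 -> ((2*cnt > -5 -> ((not (4*cnt > -19)) and ((2*pos < -12 and 4*cnt != -21) -> (4*cnt + pos < -25 or pos > 17)))) and ((not (2*cnt > -5)) -> ((2*pos < -12 and 2*cnt != -7) -> (2*cnt + pos < -11 or pos > 17))))) and ((not (cnt > 2)) -> ((2*pos < -12 and cnt != 0) -> (cnt + pos < -4 or pos > 17))))) and ((not (cnt = 2 or cnt >= 2*pos - 1)) -> ((2*pos < -22 and cnt != 0) -> (cnt + pos < -9 or pos > 12)))
Before pos := 2*pos - pos + 5: ((cnt = 2 or cnt >= 2*pos + 9) -> ((cnt > 2 -> ((2*cnt > -5 -> ((not (4*cnt > -19)) and ((2*pos < -22 and 4*cnt != -21) -> (4*cnt + pos < -30 or pos > 12)))) and ((not (2*cnt > -5)) -> ((2*pos < -22 and 2*cnt != -7) -> (2*cnt + pos < -16 or pos > 12))))) and ((not (cnt > 2)) -> ((2*pos < -22 and cnt != 0) -> (cnt + pos < -9 or pos > 12))))) and ((not (cnt = 2 or cnt >= 2*pos + 9)) -> ((2*pos < -32 and cnt != 0) -> (cnt + pos < -14 or pos > 7)))
The weakest precondition is ((cnt = 2 or cnt >= 2*pos + 9) -> ((cnt > 2 -> ((2*cnt > -5 -> ((not (4*cnt > -19)) and ((2*pos < -22 and 4*cnt != -21) -> (4*cnt + pos < -30 or pos > 12)))) and ((not (2*cnt > -5)) -> ((2*pos < -22 and 2*cnt != -7) -> (2*cnt + pos < -16 or pos > 12))))) and ((not (cnt > 2)) -> ((2*pos < -22 and cnt != 0) -> (cnt + pos < -9 or pos > 12))))) and ((not (cnt = 2 or cnt >= 2*pos + 9)) -> ((2*pos < -32 and cnt != 0) -> (cnt + pos < -14 or pos > 7))).
Check whether ((cnt = 2 or cnt >= 19) -> (cnt > 2 -> (2*cnt > -5 -> (not (4*cnt > -19))))) and pos = 5 implies it.
Every state satisfying the precondition satisfies the weakest precondition: the implication holds.
Answer: valid


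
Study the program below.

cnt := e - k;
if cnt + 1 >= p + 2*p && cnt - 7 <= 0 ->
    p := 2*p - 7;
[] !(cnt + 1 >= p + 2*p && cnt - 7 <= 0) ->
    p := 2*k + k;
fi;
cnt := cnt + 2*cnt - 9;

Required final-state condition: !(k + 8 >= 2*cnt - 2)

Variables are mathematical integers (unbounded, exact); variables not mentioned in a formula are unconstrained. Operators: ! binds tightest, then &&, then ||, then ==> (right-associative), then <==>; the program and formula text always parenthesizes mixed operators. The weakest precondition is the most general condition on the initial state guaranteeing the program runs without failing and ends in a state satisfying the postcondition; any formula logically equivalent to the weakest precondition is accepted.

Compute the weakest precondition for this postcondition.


Working backward. After the program, the postcondition !(k + 8 >= 2*cnt - 2) must hold; in canonical form it is !(k >= 2*cnt - 10).
Before cnt := cnt + 2*cnt - 9: !(k >= 6*cnt - 28)
Then branch requires !(k >= 6*cnt - 28); else branch requires !(k >= 6*cnt - 28).
Before the if: ((cnt >= 3*p - 1 && cnt <= 7) ==> (!(k >= 6*cnt - 28))) && ((!(cnt >= 3*p - 1 && cnt <= 7)) ==> (!(k >= 6*cnt - 28)))
Before cnt := e - k: ((e >= k + 3*p - 1 && e <= k + 7) ==> (!(7*k >= 6*e - 28))) && ((!(e >= k + 3*p - 1 && e <= k + 7)) ==> (!(7*k >= 6*e - 28)))
Answer: WP = ((e >= k + 3*p - 1 && e <= k + 7) ==> (!(7*k >= 6*e - 28))) && ((!(e >= k + 3*p - 1 && e <= k + 7)) ==> (!(7*k >= 6*e - 28)))


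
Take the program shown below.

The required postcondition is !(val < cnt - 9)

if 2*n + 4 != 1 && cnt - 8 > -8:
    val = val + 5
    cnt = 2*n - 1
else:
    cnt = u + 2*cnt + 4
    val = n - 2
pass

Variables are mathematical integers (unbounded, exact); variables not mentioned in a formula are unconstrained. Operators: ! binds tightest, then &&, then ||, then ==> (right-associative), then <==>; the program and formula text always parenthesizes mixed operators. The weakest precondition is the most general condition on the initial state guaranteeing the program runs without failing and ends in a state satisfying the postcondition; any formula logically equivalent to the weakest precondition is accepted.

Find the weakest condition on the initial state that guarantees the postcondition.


Working backward. After the program, !(val < cnt - 9) must hold.
Before skip: !(val < cnt - 9)
Then branch requires !(val < 2*n - 15); else branch requires !(n < 2*cnt + u - 3).
Before the if: ((2*n != -3 && cnt > 0) ==> (!(val < 2*n - 15))) && ((!(2*n != -3 && cnt > 0)) ==> (!(n < 2*cnt + u - 3)))
Answer: WP = ((2*n != -3 && cnt > 0) ==> (!(val < 2*n - 15))) && ((!(2*n != -3 && cnt > 0)) ==> (!(n < 2*cnt + u - 3)))


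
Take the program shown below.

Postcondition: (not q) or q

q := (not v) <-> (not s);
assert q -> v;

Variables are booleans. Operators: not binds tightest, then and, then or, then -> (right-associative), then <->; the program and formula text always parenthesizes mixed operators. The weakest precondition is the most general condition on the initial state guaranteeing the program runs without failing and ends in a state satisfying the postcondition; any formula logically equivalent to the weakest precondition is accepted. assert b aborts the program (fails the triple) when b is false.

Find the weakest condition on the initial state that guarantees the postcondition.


Working backward. After the program, the postcondition (not q) or q must hold; in canonical form it is true.
Before assert q -> v: q -> v
Before q := (not v) <-> (not s): ((not v) <-> (not s)) -> v
Answer: WP = ((not v) <-> (not s)) -> v


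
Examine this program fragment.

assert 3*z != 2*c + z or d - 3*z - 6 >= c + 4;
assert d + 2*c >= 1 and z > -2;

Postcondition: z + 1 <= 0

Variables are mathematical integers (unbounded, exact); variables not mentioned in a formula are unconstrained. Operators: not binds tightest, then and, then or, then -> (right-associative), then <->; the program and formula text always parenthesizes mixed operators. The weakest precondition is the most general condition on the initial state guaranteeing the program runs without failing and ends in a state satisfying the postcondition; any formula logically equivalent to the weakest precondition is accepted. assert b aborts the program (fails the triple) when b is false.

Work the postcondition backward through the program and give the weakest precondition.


Working backward. After the program, the postcondition z + 1 <= 0 must hold; in canonical form it is z <= -1.
Before assert d + 2*c >= 1 and z > -2: 2*c + d >= 1 and z > -2 and z <= -1
Before assert 3*z != 2*c + z or d - 3*z - 6 >= c + 4: (2*z != 2*c or d >= c + 3*z + 10) and 2*c + d >= 1 and z > -2 and z <= -1
Answer: WP = (2*z != 2*c or d >= c + 3*z + 10) and 2*c + d >= 1 and z > -2 and z <= -1


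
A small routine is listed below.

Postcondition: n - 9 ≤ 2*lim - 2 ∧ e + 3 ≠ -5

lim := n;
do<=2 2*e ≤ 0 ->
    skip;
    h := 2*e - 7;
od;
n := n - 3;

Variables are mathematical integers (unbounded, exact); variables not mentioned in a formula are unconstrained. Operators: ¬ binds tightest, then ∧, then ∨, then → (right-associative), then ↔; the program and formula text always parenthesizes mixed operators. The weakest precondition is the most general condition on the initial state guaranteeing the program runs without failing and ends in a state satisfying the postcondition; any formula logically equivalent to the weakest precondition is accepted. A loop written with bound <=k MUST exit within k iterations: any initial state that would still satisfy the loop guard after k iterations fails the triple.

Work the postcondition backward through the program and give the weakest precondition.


Working backward. After the program, the postcondition n - 9 ≤ 2*lim - 2 ∧ e + 3 ≠ -5 must hold; in canonical form it is n ≤ 2*lim + 7 ∧ e ≠ -8.
Before n := n - 3: n ≤ 2*lim + 10 ∧ e ≠ -8
Before the loop (bound <=2), unroll the exhaustion recursion (WP_0 = exit-now case; WP_j = one more guarded iteration, up to j = 2):
  WP_0: (¬(2*e ≤ 0)) ∧ n ≤ 2*lim + 10 ∧ e ≠ -8
  WP_1: (2*e ≤ 0 → ((¬(2*e ≤ 0)) ∧ n ≤ 2*lim + 10 ∧ e ≠ -8)) ∧ ((¬(2*e ≤ 0)) → (n ≤ 2*lim + 10 ∧ e ≠ -8))
  WP_2: (2*e ≤ 0 → ((2*e ≤ 0 → ((¬(2*e ≤ 0)) ∧ n ≤ 2*lim + 10 ∧ e ≠ -8)) ∧ ((¬(2*e ≤ 0)) → (n ≤ 2*lim + 10 ∧ e ≠ -8)))) ∧ ((¬(2*e ≤ 0)) → (n ≤ 2*lim + 10 ∧ e ≠ -8))
So before the loop: (2*e ≤ 0 → ((2*e ≤ 0 → ((¬(2*e ≤ 0)) ∧ n ≤ 2*lim + 10 ∧ e ≠ -8)) ∧ ((¬(2*e ≤ 0)) → (n ≤ 2*lim + 10 ∧ e ≠ -8)))) ∧ ((¬(2*e ≤ 0)) → (n ≤ 2*lim + 10 ∧ e ≠ -8))
Before lim := n: (2*e ≤ 0 → ((2*e ≤ 0 → ((¬(2*e ≤ 0)) ∧ n ≥ -10 ∧ e ≠ -8)) ∧ ((¬(2*e ≤ 0)) → (n ≥ -10 ∧ e ≠ -8)))) ∧ ((¬(2*e ≤ 0)) → (n ≥ -10 ∧ e ≠ -8))
Answer: WP = (2*e ≤ 0 → ((2*e ≤ 0 → ((¬(2*e ≤ 0)) ∧ n ≥ -10 ∧ e ≠ -8)) ∧ ((¬(2*e ≤ 0)) → (n ≥ -10 ∧ e ≠ -8)))) ∧ ((¬(2*e ≤ 0)) → (n ≥ -10 ∧ e ≠ -8))


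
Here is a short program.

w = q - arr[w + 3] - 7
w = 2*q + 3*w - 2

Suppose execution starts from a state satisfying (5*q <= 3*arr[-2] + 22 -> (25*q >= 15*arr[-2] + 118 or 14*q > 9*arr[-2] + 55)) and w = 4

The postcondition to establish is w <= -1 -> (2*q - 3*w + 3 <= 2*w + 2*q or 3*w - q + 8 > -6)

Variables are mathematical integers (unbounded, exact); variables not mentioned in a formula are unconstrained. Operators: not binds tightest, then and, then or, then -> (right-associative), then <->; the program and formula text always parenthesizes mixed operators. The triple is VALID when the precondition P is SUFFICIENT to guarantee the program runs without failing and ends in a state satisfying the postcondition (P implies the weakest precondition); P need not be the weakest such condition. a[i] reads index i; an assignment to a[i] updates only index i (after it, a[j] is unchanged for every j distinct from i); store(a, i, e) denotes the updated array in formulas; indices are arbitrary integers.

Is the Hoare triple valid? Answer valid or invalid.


Working backward. After the program, the postcondition w <= -1 -> (2*q - 3*w + 3 <= 2*w + 2*q or 3*w - q + 8 > -6) must hold; in canonical form it is w <= -1 -> (5*w >= 3 or 3*w > q - 14).
Before w := 2*q + 3*w - 2: 2*q + 3*w <= 1 -> (10*q + 15*w >= 13 or 5*q + 9*w > -8)
Before w := q - arr[w + 3] - 7: 5*q <= 3*arr[w + 3] + 22 -> (25*q >= 15*arr[w + 3] + 118 or 14*q > 9*arr[w + 3] + 55)
The weakest precondition is 5*q <= 3*arr[w + 3] + 22 -> (25*q >= 15*arr[w + 3] + 118 or 14*q > 9*arr[w + 3] + 55).
Check whether (5*q <= 3*arr[-2] + 22 -> (25*q >= 15*arr[-2] + 118 or 14*q > 9*arr[-2] + 55)) and w = 4 implies it.
Countermodel: at the initial state arr = {[-2] = -14, [7] = 0, elsewhere 0}, q = -5, w = 4, the precondition holds but the weakest precondition fails.
Answer: invalid


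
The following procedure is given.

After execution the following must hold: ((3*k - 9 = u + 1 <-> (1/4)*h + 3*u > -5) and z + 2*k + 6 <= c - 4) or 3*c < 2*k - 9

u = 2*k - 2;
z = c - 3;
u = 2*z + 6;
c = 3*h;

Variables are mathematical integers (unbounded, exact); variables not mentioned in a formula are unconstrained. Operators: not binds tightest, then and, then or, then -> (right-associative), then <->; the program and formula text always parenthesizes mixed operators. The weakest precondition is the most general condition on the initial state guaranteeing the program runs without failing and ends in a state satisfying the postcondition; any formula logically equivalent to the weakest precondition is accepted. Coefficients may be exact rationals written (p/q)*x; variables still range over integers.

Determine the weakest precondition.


Working backward. After the program, the postcondition ((3*k - 9 = u + 1 <-> (1/4)*h + 3*u > -5) and z + 2*k + 6 <= c - 4) or 3*c < 2*k - 9 must hold; in canonical form it is ((3*k = u + 10 <-> (1/4)*h + 3*u > -5) and 2*k + z <= c - 10) or 3*c < 2*k - 9.
Before c := 3*h: ((3*k = u + 10 <-> (1/4)*h + 3*u > -5) and 2*k + z <= 3*h - 10) or 9*h < 2*k - 9
Before u := 2*z + 6: ((3*k = 2*z + 16 <-> (1/4)*h + 6*z > -23) and 2*k + z <= 3*h - 10) or 9*h < 2*k - 9
Before z := c - 3: ((3*k = 2*c + 10 <-> 6*c + (1/4)*h > -5) and c + 2*k <= 3*h - 7) or 9*h < 2*k - 9
Before u := 2*k - 2: ((3*k = 2*c + 10 <-> 6*c + (1/4)*h > -5) and c + 2*k <= 3*h - 7) or 9*h < 2*k - 9
Answer: WP = ((3*k = 2*c + 10 <-> 6*c + (1/4)*h > -5) and c + 2*k <= 3*h - 7) or 9*h < 2*k - 9
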